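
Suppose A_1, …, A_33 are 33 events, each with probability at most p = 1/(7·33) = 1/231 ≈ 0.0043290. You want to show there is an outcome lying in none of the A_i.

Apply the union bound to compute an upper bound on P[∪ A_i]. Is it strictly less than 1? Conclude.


Union bound: P[∪_{i=1}^{33} A_i] ≤ Σ_i P[A_i] ≤ 33·p = 33·(1/231) = 1/7.
Numerically: 1/7 ≈ 0.1428571.
Is 1/7 < 1? YES.
Since P[∪ A_i] ≤ 1/7 < 1, the complement has P[∩ A_i^c] ≥ 1 − 1/7 = 6/7 > 0, so some outcome avoids every A_i.

33·p = 1/7 ≈ 0.1428571; existence CERTIFIED by the union bound.


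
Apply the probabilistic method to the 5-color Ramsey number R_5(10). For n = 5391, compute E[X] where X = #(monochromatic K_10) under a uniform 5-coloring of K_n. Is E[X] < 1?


E[X] = C(5391, 10) · 5^{1 − 45} = 5666344714787188828795213697883 · 5^{−44} = 5666344714787188828795213697883/5684341886080801486968994140625.
As a reduced fraction: E[X] = 5666344714787188828795213697883/5684341886080801486968994140625 ≈ 0.996834.
Is E[X] < 1? YES.
Since E[X] < 1, there exists a 5-coloring of K_{5391} with no monochromatic K_10; hence R_5(10) > 5391.

E[X] = 5666344714787188828795213697883/5684341886080801486968994140625 ≈ 0.996834; E[X] < 1, so R_5(10) > 5391.


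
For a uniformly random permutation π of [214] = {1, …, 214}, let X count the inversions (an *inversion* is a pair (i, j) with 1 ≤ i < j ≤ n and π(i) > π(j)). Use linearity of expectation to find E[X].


Write X = Σ X_I over the C(214, 2) = 22791 pairs i < j, with X_I the indicator of one inversion.
There are 22791 indicators.
For each fixed pair i < j, the values π(i) and π(j) are two distinct elements of {1, …, 214} in uniformly random order; by symmetry P[π(i) > π(j)] = 1/2.
By linearity: E[X] = 22791 · (1/2) = C(214, 2) · (1/2) = 22791/2 = 22791/2 ≈ 11395.5000.

E[X] = 22791/2 = 11395.5000.


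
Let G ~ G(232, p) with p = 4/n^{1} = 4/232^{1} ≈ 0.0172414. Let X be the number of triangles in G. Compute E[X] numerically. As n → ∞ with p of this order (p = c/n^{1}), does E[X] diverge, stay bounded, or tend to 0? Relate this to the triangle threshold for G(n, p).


Number of potential triangles: C(232, 3) = 2054360.
Each occurs with probability p³ ≈ (0.0172414)³ ≈ 5.12526139e-06.
By linearity: E[X] = C(232, 3)·p³ ≈ 2054360 · 5.12526139e-06 ≈ 10.529132.
Here α = 1, so p = 4/n is exactly at the triangle threshold p ~ 1/n. Asymptotically E[X] → c³/6 = 4³/6 = 32/3 ≈ 10.666667, a bounded constant. In this regime the triangle count is asymptotically Poisson(c³/6).

E[X] ≈ 10.529132; in regime p = Θ(1/n^{1}) E[X] stays bounded (at the triangle threshold p ~ 1/n).


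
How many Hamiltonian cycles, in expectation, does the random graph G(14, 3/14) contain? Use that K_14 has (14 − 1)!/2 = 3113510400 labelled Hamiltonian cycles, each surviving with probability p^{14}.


K_14 has (14 − 1)!/2 = 3113510400 labelled Hamiltonian cycles.
For each such Hamiltonian cycle H, let X_H = 1 if all 14 edges of H are present in G. Then P[X_H = 1] = p^{14} = (3/14)^{14} = 4782969/11112006825558016.
By linearity of expectation: E[X] = Σ_H E[X_H] = 3113510400 · p^{14} = 3113510400 · 4782969/11112006825558016 = 4155084744525/3100448333024.
Numerically: E[X] ≈ 1.34016.

E[X] = 3113510400 · (3/14)^{14} = 4155084744525/3100448333024 ≈ 1.34016.


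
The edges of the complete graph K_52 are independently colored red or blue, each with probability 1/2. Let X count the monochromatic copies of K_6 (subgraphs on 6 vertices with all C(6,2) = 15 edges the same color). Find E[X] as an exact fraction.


Let X = Σ_S X_S over the C(52, 6) = 20358520 subsets S of size 6, where X_S = 1 if the K_6 on S is monochromatic.
For a fixed S, the K_6 on S has C(6, 2) = 15 edges. P[all 15 edges red] = (1/2)^15, and likewise for blue, so P[monochromatic] = 2·(1/2)^15 = 2^{1 − 15} = 1/16384.
By linearity: E[X] = C(52, 6) · 2^{1 − 15} = 20358520 · 1/16384 = 2544815/2048.
Numerically: E[X] ≈ 1242.5854.

E[X] = C(52,6)·2^(1−C(6,2)) = 2544815/2048 ≈ 1242.5854.


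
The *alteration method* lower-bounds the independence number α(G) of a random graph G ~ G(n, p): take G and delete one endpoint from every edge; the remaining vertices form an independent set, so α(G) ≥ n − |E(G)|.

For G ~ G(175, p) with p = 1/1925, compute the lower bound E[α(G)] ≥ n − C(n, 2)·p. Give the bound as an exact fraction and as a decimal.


E[|E(G)|] = C(175, 2)·p = 15225 · (1/1925) = 87/11.
E[α(G)] ≥ n − E[|E(G)|] = 175 − 87/11 = 1838/11.
Numerically: ≈ 167.0909.
(This is only a lower bound; the true E[α(G)] may be larger.)

E[α(G)] ≥ 1838/11 ≈ 167.0909.


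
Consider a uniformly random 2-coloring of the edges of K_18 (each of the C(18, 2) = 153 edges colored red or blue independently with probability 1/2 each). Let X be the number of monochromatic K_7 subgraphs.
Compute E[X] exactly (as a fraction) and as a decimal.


Let X = Σ_S X_S over the C(18, 7) = 31824 subsets S of size 7, where X_S = 1 if the K_7 on S is monochromatic.
For a fixed S, the K_7 on S has C(7, 2) = 21 edges. P[all 21 edges red] = (1/2)^21, and likewise for blue, so P[monochromatic] = 2·(1/2)^21 = 2^{1 − 21} = 1/1048576.
By linearity: E[X] = C(18, 7) · 2^{1 − 21} = 31824 · 1/1048576 = 1989/65536.
Numerically: E[X] ≈ 0.030350.

E[X] = C(18,7)·2^(1−C(7,2)) = 1989/65536 ≈ 0.030350.


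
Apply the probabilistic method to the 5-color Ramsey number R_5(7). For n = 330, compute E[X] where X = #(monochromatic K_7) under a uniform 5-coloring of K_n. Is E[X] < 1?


E[X] = C(330, 7) · 5^{1 − 21} = 79313455049400 · 5^{−20} = 79313455049400/95367431640625.
As a reduced fraction: E[X] = 3172538201976/3814697265625 ≈ 0.832.
Is E[X] < 1? YES.
Since E[X] < 1, there exists a 5-coloring of K_{330} with no monochromatic K_7; hence R_5(7) > 330.

E[X] = 3172538201976/3814697265625 ≈ 0.832; E[X] < 1, so R_5(7) > 330.


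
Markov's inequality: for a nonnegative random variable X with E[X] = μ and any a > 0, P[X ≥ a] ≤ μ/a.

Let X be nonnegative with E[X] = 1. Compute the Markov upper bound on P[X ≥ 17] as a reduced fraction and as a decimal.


μ = E[X] = 1, a = 17.
Markov: P[X ≥ 17] ≤ μ/a = (1)/17 = 1/17.
Numerically: ≈ 0.059.
(Since a = 17 > μ = 1.000, the bound 1/17 is < 1 and informative.)

P[X ≥ 17] ≤ 1/17 ≈ 0.059.


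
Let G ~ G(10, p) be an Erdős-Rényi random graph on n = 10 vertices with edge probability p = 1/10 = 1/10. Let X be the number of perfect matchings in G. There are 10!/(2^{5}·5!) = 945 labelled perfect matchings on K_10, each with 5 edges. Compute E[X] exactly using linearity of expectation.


K_10 has 10!/(2^{5}·5!) = 945 labelled perfect matchings.
For each such perfect matching H, let X_H = 1 if all 5 edges of H are present in G. Then P[X_H = 1] = p^{5} = (1/10)^{5} = 1/100000.
By linearity of expectation: E[X] = Σ_H E[X_H] = 945 · p^{5} = 945 · 1/100000 = 189/20000.
Numerically: E[X] ≈ 0.00945.

E[X] = 945 · (1/10)^{5} = 189/20000 ≈ 0.00945.


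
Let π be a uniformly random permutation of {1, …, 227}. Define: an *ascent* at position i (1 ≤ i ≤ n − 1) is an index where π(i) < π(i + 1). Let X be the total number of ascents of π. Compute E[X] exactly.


Write X = Σ X_I over i = 1, …, 226, with X_I the indicator of one ascent.
There are 226 indicators.
For each fixed i, the pair (π(i), π(i+1)) is a uniformly random ordered pair of distinct values from {1, …, 227}; by symmetry P[π(i) < π(i+1)] = 1/2.
By linearity: E[X] = 226 · (1/2) = (227 − 1) · (1/2) = 113 ≈ 113.00000.

E[X] = 113 = 113.00000.


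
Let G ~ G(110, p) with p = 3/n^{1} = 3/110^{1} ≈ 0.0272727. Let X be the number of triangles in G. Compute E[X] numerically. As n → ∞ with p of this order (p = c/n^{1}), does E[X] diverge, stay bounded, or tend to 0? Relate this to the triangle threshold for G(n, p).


Number of potential triangles: C(110, 3) = 215820.
Each occurs with probability p³ ≈ (0.0272727)³ ≈ 2.02854996e-05.
By linearity: E[X] = C(110, 3)·p³ ≈ 215820 · 2.02854996e-05 ≈ 4.378017.
Here α = 1, so p = 3/n is exactly at the triangle threshold p ~ 1/n. Asymptotically E[X] → c³/6 = 3³/6 = 9/2 ≈ 4.500000, a bounded constant. In this regime the triangle count is asymptotically Poisson(c³/6).

E[X] ≈ 4.378017; in regime p = Θ(1/n^{1}) E[X] stays bounded (at the triangle threshold p ~ 1/n).


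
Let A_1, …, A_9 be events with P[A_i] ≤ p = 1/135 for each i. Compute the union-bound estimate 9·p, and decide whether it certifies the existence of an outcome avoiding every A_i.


Union bound: P[∪_{i=1}^{9} A_i] ≤ Σ_i P[A_i] ≤ 9·p = 9·(1/135) = 1/15.
Numerically: 1/15 ≈ 0.067.
Is 1/15 < 1? YES.
Since P[∪ A_i] ≤ 1/15 < 1, the complement has P[∩ A_i^c] ≥ 1 − 1/15 = 14/15 > 0, so some outcome avoids every A_i.

9·p = 1/15 ≈ 0.067; existence CERTIFIED by the union bound.


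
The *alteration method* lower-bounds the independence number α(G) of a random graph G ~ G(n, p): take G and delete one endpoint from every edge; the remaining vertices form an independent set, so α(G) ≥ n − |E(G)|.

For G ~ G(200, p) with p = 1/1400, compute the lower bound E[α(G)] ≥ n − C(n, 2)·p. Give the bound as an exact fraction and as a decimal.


E[|E(G)|] = C(200, 2)·p = 19900 · (1/1400) = 199/14.
E[α(G)] ≥ n − E[|E(G)|] = 200 − 199/14 = 2601/14.
Numerically: ≈ 185.7857.
(This is only a lower bound; the true E[α(G)] may be larger.)

E[α(G)] ≥ 2601/14 ≈ 185.7857.


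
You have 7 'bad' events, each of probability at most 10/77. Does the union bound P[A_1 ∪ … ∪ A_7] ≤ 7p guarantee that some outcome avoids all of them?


Union bound: P[∪_{i=1}^{7} A_i] ≤ Σ_i P[A_i] ≤ 7·p = 7·(10/77) = 10/11.
Numerically: 10/11 ≈ 0.9090909.
Is 10/11 < 1? YES.
Since P[∪ A_i] ≤ 10/11 < 1, the complement has P[∩ A_i^c] ≥ 1 − 10/11 = 1/11 > 0, so some outcome avoids every A_i.

7·p = 10/11 ≈ 0.9090909; existence CERTIFIED by the union bound.


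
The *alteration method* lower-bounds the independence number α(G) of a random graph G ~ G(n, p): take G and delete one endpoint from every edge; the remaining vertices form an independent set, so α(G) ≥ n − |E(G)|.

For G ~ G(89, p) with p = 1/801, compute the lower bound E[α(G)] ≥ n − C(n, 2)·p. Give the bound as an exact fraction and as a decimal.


E[|E(G)|] = C(89, 2)·p = 3916 · (1/801) = 44/9.
E[α(G)] ≥ n − E[|E(G)|] = 89 − 44/9 = 757/9.
Numerically: ≈ 84.11111.
(This is only a lower bound; the true E[α(G)] may be larger.)

E[α(G)] ≥ 757/9 ≈ 84.11111.


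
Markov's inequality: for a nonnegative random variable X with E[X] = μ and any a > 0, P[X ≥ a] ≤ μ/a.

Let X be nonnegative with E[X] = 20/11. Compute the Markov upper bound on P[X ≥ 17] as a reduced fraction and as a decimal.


μ = E[X] = 20/11, a = 17.
Markov: P[X ≥ 17] ≤ μ/a = (20/11)/17 = 20/187.
Numerically: ≈ 0.10695.
(Since a = 17 > μ = 1.81818, the bound 20/187 is < 1 and informative.)

P[X ≥ 17] ≤ 20/187 ≈ 0.10695.


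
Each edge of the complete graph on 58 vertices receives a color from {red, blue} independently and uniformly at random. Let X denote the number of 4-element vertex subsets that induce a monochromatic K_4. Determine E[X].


Let X = Σ_S X_S over the C(58, 4) = 424270 subsets S of size 4, where X_S = 1 if the K_4 on S is monochromatic.
For a fixed S, the K_4 on S has C(4, 2) = 6 edges. P[all 6 edges red] = (1/2)^6, and likewise for blue, so P[monochromatic] = 2·(1/2)^6 = 2^{1 − 6} = 1/32.
Summing: E[X] = C(58, 4) · 2^{1 − 6} = 424270 · 1/32 = 212135/16.
Numerically: E[X] ≈ 13258.4375.

E[X] = C(58,4)·2^(1−C(4,2)) = 212135/16 ≈ 13258.4375.


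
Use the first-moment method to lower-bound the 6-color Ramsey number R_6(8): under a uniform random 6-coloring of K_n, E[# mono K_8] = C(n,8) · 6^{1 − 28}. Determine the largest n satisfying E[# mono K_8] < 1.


We need C(n, 8) · 6^{1 − 28} < 1, i.e. C(n, 8) < 6^{28 − 1} = 1023490369077469249536.
Check values of n near the boundary:
  n = 1594: C(1594, 8) = 1015652773590544255167; 1015652773590544255167 < 1023490369077469249536? YES
  n = 1595: C(1595, 8) = 1020772636343363633895; 1020772636343363633895 < 1023490369077469249536? YES
  n = 1596: C(1596, 8) = 1025915067760710553965; 1025915067760710553965 < 1023490369077469249536? NO
  n = 1597: C(1597, 8) = 1031080153060953275445; 1031080153060953275445 < 1023490369077469249536? NO
The largest n with C(n, 8) < 1023490369077469249536 is n = 1595 (where E[X] = 113419181815929292655/113721152119718805504 ≈ 0.9973). Hence R_6(8) > 1595, i.e. R_6(8) ≥ 1596.

Largest n = 1595; hence R_6(8) > 1595.


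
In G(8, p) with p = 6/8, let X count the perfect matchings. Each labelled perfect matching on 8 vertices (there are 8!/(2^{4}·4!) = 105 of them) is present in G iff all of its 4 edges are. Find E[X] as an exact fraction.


K_8 has 8!/(2^{4}·4!) = 105 labelled perfect matchings.
For each such perfect matching H, let X_H = 1 if all 4 edges of H are present in G. Then P[X_H = 1] = p^{4} = (3/4)^{4} = 81/256.
By linearity: E[X] = Σ_H E[X_H] = 105 · p^{4} = 105 · 81/256 = 8505/256.
Numerically: E[X] ≈ 33.223.

E[X] = 105 · (3/4)^{4} = 8505/256 ≈ 33.223.


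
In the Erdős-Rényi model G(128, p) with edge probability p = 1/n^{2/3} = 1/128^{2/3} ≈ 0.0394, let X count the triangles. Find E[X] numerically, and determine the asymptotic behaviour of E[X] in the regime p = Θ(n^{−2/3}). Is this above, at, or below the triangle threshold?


Number of potential triangles: C(128, 3) = 341376.
Each occurs with probability p³ ≈ (0.0394)³ ≈ 6.10352e-05.
By linearity: E[X] = C(128, 3)·p³ ≈ 341376 · 6.10352e-05 ≈ 20.836.
Since α = 2/3 < 1, p = c/n^{2/3} ≫ 1/n is above the triangle threshold p ~ 1/n. Asymptotically E[X] ~ (c³/6)·n^{3(1−α)} = (1³/6)·n^{1} → ∞; triangles are abundant w.h.p.

E[X] ≈ 20.836; in regime p = Θ(1/n^{2/3}) E[X] diverges (above the triangle threshold p ~ 1/n).


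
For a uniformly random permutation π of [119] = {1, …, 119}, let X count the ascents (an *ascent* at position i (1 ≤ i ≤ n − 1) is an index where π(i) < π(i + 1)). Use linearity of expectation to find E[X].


Write X = Σ X_I over i = 1, …, 118, with X_I the indicator of one ascent.
There are 118 indicators.
For each fixed i, the pair (π(i), π(i+1)) is a uniformly random ordered pair of distinct values from {1, …, 119}; by symmetry P[π(i) < π(i+1)] = 1/2.
By linearity: E[X] = 118 · (1/2) = (119 − 1) · (1/2) = 59 ≈ 59.0000.

E[X] = 59 = 59.0000.


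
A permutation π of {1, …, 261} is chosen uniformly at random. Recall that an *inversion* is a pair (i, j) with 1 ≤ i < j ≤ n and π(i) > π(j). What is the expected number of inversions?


Write X = Σ X_I over the C(261, 2) = 33930 pairs i < j, with X_I the indicator of one inversion.
There are 33930 indicators.
For each fixed pair i < j, the values π(i) and π(j) are two distinct elements of {1, …, 261} in uniformly random order; by symmetry P[π(i) > π(j)] = 1/2.
By linearity: E[X] = 33930 · (1/2) = C(261, 2) · (1/2) = 33930/2 = 16965 ≈ 16965.00000.

E[X] = 16965 = 16965.00000.


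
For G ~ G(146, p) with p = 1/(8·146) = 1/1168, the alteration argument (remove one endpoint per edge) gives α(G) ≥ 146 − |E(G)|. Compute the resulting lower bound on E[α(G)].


E[|E(G)|] = C(146, 2)·p = 10585 · (1/1168) = 145/16.
E[α(G)] ≥ n − E[|E(G)|] = 146 − 145/16 = 2191/16.
Numerically: ≈ 136.938.
(This is only a lower bound; the true E[α(G)] may be larger.)

E[α(G)] ≥ 2191/16 ≈ 136.938.


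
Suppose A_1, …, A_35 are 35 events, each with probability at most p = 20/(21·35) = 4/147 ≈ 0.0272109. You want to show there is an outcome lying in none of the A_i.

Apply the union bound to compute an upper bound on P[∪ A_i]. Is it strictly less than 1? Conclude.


Union bound: P[∪_{i=1}^{35} A_i] ≤ Σ_i P[A_i] ≤ 35·p = 35·(4/147) = 20/21.
Numerically: 20/21 ≈ 0.9523810.
Is 20/21 < 1? YES.
Since P[∪ A_i] ≤ 20/21 < 1, the complement has P[∩ A_i^c] ≥ 1 − 20/21 = 1/21 > 0, so some outcome avoids every A_i.

35·p = 20/21 ≈ 0.9523810; existence CERTIFIED by the union bound.


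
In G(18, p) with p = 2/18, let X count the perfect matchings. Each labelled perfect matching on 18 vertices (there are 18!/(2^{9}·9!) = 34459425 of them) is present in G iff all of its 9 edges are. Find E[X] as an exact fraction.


K_18 has 18!/(2^{9}·9!) = 34459425 labelled perfect matchings.
For each such perfect matching H, let X_H = 1 if all 9 edges of H are present in G. Then P[X_H = 1] = p^{9} = (1/9)^{9} = 1/387420489.
By linearity of expectation: E[X] = Σ_H E[X_H] = 34459425 · p^{9} = 34459425 · 1/387420489 = 425425/4782969.
Numerically: E[X] ≈ 0.08895.

E[X] = 34459425 · (1/9)^{9} = 425425/4782969 ≈ 0.08895.


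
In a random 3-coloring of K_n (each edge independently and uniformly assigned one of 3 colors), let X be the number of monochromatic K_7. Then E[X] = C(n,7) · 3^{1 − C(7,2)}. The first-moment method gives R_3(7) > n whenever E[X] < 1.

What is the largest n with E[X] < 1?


We need C(n, 7) · 3^{1 − 21} < 1, i.e. C(n, 7) < 3^{21 − 1} = 3486784401.
Check values of n near the boundary:
  n = 76: C(76, 7) = 2186189400; 2186189400 < 3486784401? YES
  n = 77: C(77, 7) = 2404808340; 2404808340 < 3486784401? YES
  n = 78: C(78, 7) = 2641902120; 2641902120 < 3486784401? YES
  n = 79: C(79, 7) = 2898753715; 2898753715 < 3486784401? YES
  n = 80: C(80, 7) = 3176716400; 3176716400 < 3486784401? YES
  n = 81: C(81, 7) = 3477216600; 3477216600 < 3486784401? YES
  n = 82: C(82, 7) = 3801756816; 3801756816 < 3486784401? NO
  n = 83: C(83, 7) = 4151918628; 4151918628 < 3486784401? NO
  n = 84: C(84, 7) = 4529365776; 4529365776 < 3486784401? NO
The largest n with C(n, 7) < 3486784401 is n = 81 (where E[X] = 42928600/43046721 ≈ 0.997256). Hence R_3(7) > 81, i.e. R_3(7) ≥ 82.

Largest n = 81; hence R_3(7) > 81.


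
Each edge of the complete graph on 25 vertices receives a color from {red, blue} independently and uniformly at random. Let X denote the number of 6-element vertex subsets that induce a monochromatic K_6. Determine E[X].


Let X = Σ_S X_S over the C(25, 6) = 177100 subsets S of size 6, where X_S = 1 if the K_6 on S is monochromatic.
For a fixed S, the K_6 on S has C(6, 2) = 15 edges. P[all 15 edges red] = (1/2)^15, and likewise for blue, so P[monochromatic] = 2·(1/2)^15 = 2^{1 − 15} = 1/16384.
Summing: E[X] = C(25, 6) · 2^{1 − 15} = 177100 · 1/16384 = 44275/4096.
Numerically: E[X] ≈ 10.8093.

E[X] = C(25,6)·2^(1−C(6,2)) = 44275/4096 ≈ 10.8093.


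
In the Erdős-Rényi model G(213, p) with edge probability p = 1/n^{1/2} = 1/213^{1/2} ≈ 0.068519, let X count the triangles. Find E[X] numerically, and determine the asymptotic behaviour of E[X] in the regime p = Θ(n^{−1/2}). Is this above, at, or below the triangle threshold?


Number of potential triangles: C(213, 3) = 1587986.
Each occurs with probability p³ ≈ (0.068519)³ ≈ 3.2168484e-04.
By linearity: E[X] = C(213, 3)·p³ ≈ 1587986 · 3.2168484e-04 ≈ 510.83102.
Since α = 1/2 < 1, p = c/n^{1/2} ≫ 1/n is above the triangle threshold p ~ 1/n. Asymptotically E[X] ~ (c³/6)·n^{3(1−α)} = (1³/6)·n^{1.5} → ∞; triangles are abundant w.h.p.

E[X] ≈ 510.83102; in regime p = Θ(1/n^{1/2}) E[X] diverges (above the triangle threshold p ~ 1/n).


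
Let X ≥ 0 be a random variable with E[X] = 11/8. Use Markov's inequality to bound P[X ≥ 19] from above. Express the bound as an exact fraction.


μ = E[X] = 11/8, a = 19.
Markov: P[X ≥ 19] ≤ μ/a = (11/8)/19 = 11/152.
Numerically: ≈ 0.072368.
(Since a = 19 > μ = 1.375000, the bound 11/152 is < 1 and informative.)

P[X ≥ 19] ≤ 11/152 ≈ 0.072368.


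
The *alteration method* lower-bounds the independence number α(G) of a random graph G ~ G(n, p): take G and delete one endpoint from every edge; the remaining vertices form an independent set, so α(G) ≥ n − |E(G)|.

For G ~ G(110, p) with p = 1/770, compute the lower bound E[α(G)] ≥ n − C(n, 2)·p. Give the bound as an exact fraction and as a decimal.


E[|E(G)|] = C(110, 2)·p = 5995 · (1/770) = 109/14.
E[α(G)] ≥ n − E[|E(G)|] = 110 − 109/14 = 1431/14.
Numerically: ≈ 102.21429.
(This is only a lower bound; the true E[α(G)] may be larger.)

E[α(G)] ≥ 1431/14 ≈ 102.21429.


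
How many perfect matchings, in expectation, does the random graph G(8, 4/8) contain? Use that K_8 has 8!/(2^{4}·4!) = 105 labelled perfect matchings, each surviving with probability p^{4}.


K_8 has 8!/(2^{4}·4!) = 105 labelled perfect matchings.
For each such perfect matching H, let X_H = 1 if all 4 edges of H are present in G. Then P[X_H = 1] = p^{4} = (1/2)^{4} = 1/16.
By linearity: E[X] = Σ_H E[X_H] = 105 · p^{4} = 105 · 1/16 = 105/16.
Numerically: E[X] ≈ 6.5625.

E[X] = 105 · (1/2)^{4} = 105/16 ≈ 6.5625.


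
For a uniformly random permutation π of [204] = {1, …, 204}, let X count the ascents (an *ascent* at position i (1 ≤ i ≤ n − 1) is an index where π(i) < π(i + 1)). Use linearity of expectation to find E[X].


Write X = Σ X_I over i = 1, …, 203, with X_I the indicator of one ascent.
There are 203 indicators.
For each fixed i, the pair (π(i), π(i+1)) is a uniformly random ordered pair of distinct values from {1, …, 204}; by symmetry P[π(i) < π(i+1)] = 1/2.
By linearity: E[X] = 203 · (1/2) = (204 − 1) · (1/2) = 203/2 ≈ 101.500.

E[X] = 203/2 = 101.500.


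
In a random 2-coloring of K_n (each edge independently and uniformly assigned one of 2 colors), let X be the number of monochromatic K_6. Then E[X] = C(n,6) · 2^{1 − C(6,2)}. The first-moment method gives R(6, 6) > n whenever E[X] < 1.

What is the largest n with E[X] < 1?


We need C(n, 6) · 2^{1 − 15} < 1, i.e. C(n, 6) < 2^{15 − 1} = 16384.
Check values of n near the boundary:
  n = 16: C(16, 6) = 8008; 8008 < 16384? YES
  n = 17: C(17, 6) = 12376; 12376 < 16384? YES
  n = 18: C(18, 6) = 18564; 18564 < 16384? NO
The largest n with C(n, 6) < 16384 is n = 17 (where E[X] = 1547/2048 ≈ 0.7553711). Hence R(6, 6) > 17, i.e. R(6, 6) ≥ 18.

Largest n = 17; hence R(6, 6) > 17.


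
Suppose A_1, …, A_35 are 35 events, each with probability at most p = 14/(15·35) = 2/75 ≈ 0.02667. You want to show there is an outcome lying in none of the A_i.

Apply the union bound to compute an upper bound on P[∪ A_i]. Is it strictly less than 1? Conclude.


Union bound: P[∪_{i=1}^{35} A_i] ≤ Σ_i P[A_i] ≤ 35·p = 35·(2/75) = 14/15.
Numerically: 14/15 ≈ 0.93333.
Is 14/15 < 1? YES.
Since P[∪ A_i] ≤ 14/15 < 1, the complement has P[∩ A_i^c] ≥ 1 − 14/15 = 1/15 > 0, so some outcome avoids every A_i.

35·p = 14/15 ≈ 0.93333; existence CERTIFIED by the union bound.


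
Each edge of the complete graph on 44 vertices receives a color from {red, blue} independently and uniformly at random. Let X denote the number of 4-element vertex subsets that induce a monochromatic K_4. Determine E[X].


Let X = Σ_S X_S over the C(44, 4) = 135751 subsets S of size 4, where X_S = 1 if the K_4 on S is monochromatic.
For a fixed S, the K_4 on S has C(4, 2) = 6 edges. P[all 6 edges red] = (1/2)^6, and likewise for blue, so P[monochromatic] = 2·(1/2)^6 = 2^{1 − 6} = 1/32.
Summing: E[X] = C(44, 4) · 2^{1 − 6} = 135751 · 1/32 = 135751/32.
Numerically: E[X] ≈ 4242.21875.

E[X] = C(44,4)·2^(1−C(4,2)) = 135751/32 ≈ 4242.21875.


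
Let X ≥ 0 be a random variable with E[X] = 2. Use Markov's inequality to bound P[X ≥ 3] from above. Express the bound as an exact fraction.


μ = E[X] = 2, a = 3.
Markov: P[X ≥ 3] ≤ μ/a = (2)/3 = 2/3.
Numerically: ≈ 0.667.
(Since a = 3 > μ = 2.000, the bound 2/3 is < 1 and informative.)

P[X ≥ 3] ≤ 2/3 ≈ 0.667.


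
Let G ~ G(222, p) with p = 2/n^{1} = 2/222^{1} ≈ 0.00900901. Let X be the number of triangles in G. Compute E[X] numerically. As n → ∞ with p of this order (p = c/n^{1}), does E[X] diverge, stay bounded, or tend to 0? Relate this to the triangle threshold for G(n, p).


Number of potential triangles: C(222, 3) = 1798940.
Each occurs with probability p³ ≈ (0.00900901)³ ≈ 7.31191381e-07.
By linearity: E[X] = C(222, 3)·p³ ≈ 1798940 · 7.31191381e-07 ≈ 1.315369.
Here α = 1, so p = 2/n is exactly at the triangle threshold p ~ 1/n. Asymptotically E[X] → c³/6 = 2³/6 = 4/3 ≈ 1.333333, a bounded constant. In this regime the triangle count is asymptotically Poisson(c³/6).

E[X] ≈ 1.315369; in regime p = Θ(1/n^{1}) E[X] stays bounded (at the triangle threshold p ~ 1/n).


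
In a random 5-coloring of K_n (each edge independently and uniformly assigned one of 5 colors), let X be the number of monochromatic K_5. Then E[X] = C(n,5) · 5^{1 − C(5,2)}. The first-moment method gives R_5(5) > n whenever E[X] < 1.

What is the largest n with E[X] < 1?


We need C(n, 5) · 5^{1 − 10} < 1, i.e. C(n, 5) < 5^{10 − 1} = 1953125.
Check values of n near the boundary:
  n = 44: C(44, 5) = 1086008; 1086008 < 1953125? YES
  n = 45: C(45, 5) = 1221759; 1221759 < 1953125? YES
  n = 46: C(46, 5) = 1370754; 1370754 < 1953125? YES
  n = 47: C(47, 5) = 1533939; 1533939 < 1953125? YES
  n = 48: C(48, 5) = 1712304; 1712304 < 1953125? YES
  n = 49: C(49, 5) = 1906884; 1906884 < 1953125? YES
  n = 50: C(50, 5) = 2118760; 2118760 < 1953125? NO
  n = 51: C(51, 5) = 2349060; 2349060 < 1953125? NO
  n = 52: C(52, 5) = 2598960; 2598960 < 1953125? NO
The largest n with C(n, 5) < 1953125 is n = 49 (where E[X] = 1906884/1953125 ≈ 0.9763). Hence R_5(5) > 49, i.e. R_5(5) ≥ 50.

Largest n = 49; hence R_5(5) > 49.


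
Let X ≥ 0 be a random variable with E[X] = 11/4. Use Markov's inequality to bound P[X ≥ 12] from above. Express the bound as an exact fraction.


μ = E[X] = 11/4, a = 12.
Markov: P[X ≥ 12] ≤ μ/a = (11/4)/12 = 11/48.
Numerically: ≈ 0.2292.
(Since a = 12 > μ = 2.7500, the bound 11/48 is < 1 and informative.)

P[X ≥ 12] ≤ 11/48 ≈ 0.2292.


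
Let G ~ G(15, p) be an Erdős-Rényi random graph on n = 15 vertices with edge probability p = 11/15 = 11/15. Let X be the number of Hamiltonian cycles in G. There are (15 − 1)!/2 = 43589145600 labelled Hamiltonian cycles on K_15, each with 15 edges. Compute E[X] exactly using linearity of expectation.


K_15 has (15 − 1)!/2 = 43589145600 labelled Hamiltonian cycles.
For each such Hamiltonian cycle H, let X_H = 1 if all 15 edges of H are present in G. Then P[X_H = 1] = p^{15} = (11/15)^{15} = 4177248169415651/437893890380859375.
By linearity: E[X] = Σ_H E[X_H] = 43589145600 · p^{15} = 43589145600 · 4177248169415651/437893890380859375 = 29972457393249757754368/72081298828125.
Numerically: E[X] ≈ 4.1581e+08.

E[X] = 43589145600 · (11/15)^{15} = 29972457393249757754368/72081298828125 ≈ 4.1581e+08.


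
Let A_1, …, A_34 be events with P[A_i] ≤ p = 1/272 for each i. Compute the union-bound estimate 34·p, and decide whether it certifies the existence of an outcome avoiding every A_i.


Union bound: P[∪_{i=1}^{34} A_i] ≤ Σ_i P[A_i] ≤ 34·p = 34·(1/272) = 1/8.
Numerically: 1/8 ≈ 0.1250000.
Is 1/8 < 1? YES.
Since P[∪ A_i] ≤ 1/8 < 1, the complement has P[∩ A_i^c] ≥ 1 − 1/8 = 7/8 > 0, so some outcome avoids every A_i.

34·p = 1/8 ≈ 0.1250000; existence CERTIFIED by the union bound.


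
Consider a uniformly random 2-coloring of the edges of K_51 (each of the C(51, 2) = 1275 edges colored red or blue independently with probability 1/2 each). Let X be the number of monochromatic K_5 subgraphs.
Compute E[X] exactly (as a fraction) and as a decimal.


Let X = Σ_S X_S over the C(51, 5) = 2349060 subsets S of size 5, where X_S = 1 if the K_5 on S is monochromatic.
For a fixed S, the K_5 on S has C(5, 2) = 10 edges. P[all 10 edges red] = (1/2)^10, and likewise for blue, so P[monochromatic] = 2·(1/2)^10 = 2^{1 − 10} = 1/512.
By linearity: E[X] = C(51, 5) · 2^{1 − 10} = 2349060 · 1/512 = 587265/128.
Numerically: E[X] ≈ 4588.007812.

E[X] = C(51,5)·2^(1−C(5,2)) = 587265/128 ≈ 4588.007812.


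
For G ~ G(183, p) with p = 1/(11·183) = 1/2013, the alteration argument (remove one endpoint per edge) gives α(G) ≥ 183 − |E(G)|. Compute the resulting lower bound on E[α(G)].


E[|E(G)|] = C(183, 2)·p = 16653 · (1/2013) = 91/11.
E[α(G)] ≥ n − E[|E(G)|] = 183 − 91/11 = 1922/11.
Numerically: ≈ 174.727273.
(This is only a lower bound; the true E[α(G)] may be larger.)

E[α(G)] ≥ 1922/11 ≈ 174.727273.


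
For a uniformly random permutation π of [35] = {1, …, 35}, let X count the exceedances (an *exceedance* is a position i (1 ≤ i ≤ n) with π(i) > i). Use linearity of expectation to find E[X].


Write X = Σ_{i=1}^{35} X_i, where X_i = 1_{π(i) > i}.
For each fixed i, π(i) is uniform over {1, …, 35} (marginal of a uniform permutation), so P[π(i) > i] = (n − i)/n. Summing: Σ_{i=1}^{35} (n − i)/n = (0 + 1 + … + 34)/35 = 35(35 − 1)/(2·35) = (35 − 1)/2.
Hence E[X] = Σ_{i=1}^{35} (35 − i)/35 = 17 ≈ 17.0000.

E[X] = 17 = 17.0000.


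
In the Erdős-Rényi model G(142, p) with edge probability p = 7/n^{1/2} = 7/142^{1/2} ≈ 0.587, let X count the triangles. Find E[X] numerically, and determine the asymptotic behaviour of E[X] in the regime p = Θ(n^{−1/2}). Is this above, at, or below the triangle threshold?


Number of potential triangles: C(142, 3) = 467180.
Each occurs with probability p³ ≈ (0.587)³ ≈ 2.02704e-01.
By linearity: E[X] = C(142, 3)·p³ ≈ 467180 · 2.02704e-01 ≈ 94699.099.
Since α = 1/2 < 1, p = c/n^{1/2} ≫ 1/n is above the triangle threshold p ~ 1/n. Asymptotically E[X] ~ (c³/6)·n^{3(1−α)} = (7³/6)·n^{1.5} → ∞; triangles are abundant w.h.p.

E[X] ≈ 94699.099; in regime p = Θ(1/n^{1/2}) E[X] diverges (above the triangle threshold p ~ 1/n).


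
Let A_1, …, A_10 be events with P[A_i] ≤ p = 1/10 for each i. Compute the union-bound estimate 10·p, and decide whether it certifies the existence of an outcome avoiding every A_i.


Union bound: P[∪_{i=1}^{10} A_i] ≤ Σ_i P[A_i] ≤ 10·p = 10·(1/10) = 1.
Numerically: 1 ≈ 1.0000000.
Is 1 < 1? NO.
Since the bound 1 is ≥ 1, the union bound is uninformative here; it does NOT by itself certify existence.

10·p = 1 ≈ 1.0000000; existence NOT certified by the union bound.


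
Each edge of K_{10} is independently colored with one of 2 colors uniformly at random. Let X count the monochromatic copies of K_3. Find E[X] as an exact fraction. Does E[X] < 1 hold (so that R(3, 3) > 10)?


E[X] = C(10, 3) · 2^{1 − 3} = 120 · 2^{−2} = 120/4.
As a reduced fraction: E[X] = 30 ≈ 30.000.
Is E[X] < 1? NO.
Since E[X] ≥ 1, the first-moment bound is inconclusive at n = 10; it does NOT by itself certify R(3, 3) > 10.

E[X] = 30 ≈ 30.000; E[X] ≥ 1; first-moment method inconclusive here.


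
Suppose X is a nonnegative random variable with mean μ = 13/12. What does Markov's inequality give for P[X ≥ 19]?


μ = E[X] = 13/12, a = 19.
Markov: P[X ≥ 19] ≤ μ/a = (13/12)/19 = 13/228.
Numerically: ≈ 0.05702.
(Since a = 19 > μ = 1.08333, the bound 13/228 is < 1 and informative.)

P[X ≥ 19] ≤ 13/228 ≈ 0.05702.


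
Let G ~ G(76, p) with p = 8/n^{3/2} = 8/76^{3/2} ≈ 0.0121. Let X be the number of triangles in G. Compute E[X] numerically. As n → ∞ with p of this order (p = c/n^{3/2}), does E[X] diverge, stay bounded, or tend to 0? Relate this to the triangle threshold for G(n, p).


Number of potential triangles: C(76, 3) = 70300.
Each occurs with probability p³ ≈ (0.0121)³ ≈ 1.76039e-06.
By linearity: E[X] = C(76, 3)·p³ ≈ 70300 · 1.76039e-06 ≈ 0.124.
Since α = 3/2 > 1, p = c/n^{3/2} = o(1/n) is below the triangle threshold p ~ 1/n. Asymptotically E[X] ~ (c³/6)·n^{3(1−α)} = (8³/6)·n^{-1.5} → 0, so by Markov's inequality G has no triangles w.h.p.

E[X] ≈ 0.124; in regime p = Θ(1/n^{3/2}) E[X] tends to 0 (below the triangle threshold p ~ 1/n).


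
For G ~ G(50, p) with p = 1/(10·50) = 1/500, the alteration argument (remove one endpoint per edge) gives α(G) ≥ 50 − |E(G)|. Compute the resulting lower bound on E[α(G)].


E[|E(G)|] = C(50, 2)·p = 1225 · (1/500) = 49/20.
E[α(G)] ≥ n − E[|E(G)|] = 50 − 49/20 = 951/20.
Numerically: ≈ 47.550000.
(This is only a lower bound; the true E[α(G)] may be larger.)

E[α(G)] ≥ 951/20 ≈ 47.550000.


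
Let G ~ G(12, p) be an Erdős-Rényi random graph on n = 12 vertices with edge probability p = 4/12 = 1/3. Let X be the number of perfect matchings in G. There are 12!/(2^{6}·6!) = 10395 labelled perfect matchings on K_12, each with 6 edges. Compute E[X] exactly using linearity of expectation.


K_12 has 12!/(2^{6}·6!) = 10395 labelled perfect matchings.
For each such perfect matching H, let X_H = 1 if all 6 edges of H are present in G. Then P[X_H = 1] = p^{6} = (1/3)^{6} = 1/729.
By linearity: E[X] = Σ_H E[X_H] = 10395 · p^{6} = 10395 · 1/729 = 385/27.
Numerically: E[X] ≈ 14.3.

E[X] = 10395 · (1/3)^{6} = 385/27 ≈ 14.3.


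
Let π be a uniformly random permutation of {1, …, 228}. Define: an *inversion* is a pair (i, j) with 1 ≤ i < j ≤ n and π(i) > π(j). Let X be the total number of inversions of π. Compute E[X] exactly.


Write X = Σ X_I over the C(228, 2) = 25878 pairs i < j, with X_I the indicator of one inversion.
There are 25878 indicators.
For each fixed pair i < j, the values π(i) and π(j) are two distinct elements of {1, …, 228} in uniformly random order; by symmetry P[π(i) > π(j)] = 1/2.
By linearity: E[X] = 25878 · (1/2) = C(228, 2) · (1/2) = 25878/2 = 12939 ≈ 12939.00000.

E[X] = 12939 = 12939.00000.


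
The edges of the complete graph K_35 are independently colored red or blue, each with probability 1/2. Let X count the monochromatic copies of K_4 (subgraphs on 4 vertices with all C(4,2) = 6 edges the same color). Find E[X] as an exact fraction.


Let X = Σ_S X_S over the C(35, 4) = 52360 subsets S of size 4, where X_S = 1 if the K_4 on S is monochromatic.
For a fixed S, the K_4 on S has C(4, 2) = 6 edges. P[all 6 edges red] = (1/2)^6, and likewise for blue, so P[monochromatic] = 2·(1/2)^6 = 2^{1 − 6} = 1/32.
By linearity of expectation: E[X] = C(35, 4) · 2^{1 − 6} = 52360 · 1/32 = 6545/4.
Numerically: E[X] ≈ 1636.250000.

E[X] = C(35,4)·2^(1−C(4,2)) = 6545/4 ≈ 1636.250000.


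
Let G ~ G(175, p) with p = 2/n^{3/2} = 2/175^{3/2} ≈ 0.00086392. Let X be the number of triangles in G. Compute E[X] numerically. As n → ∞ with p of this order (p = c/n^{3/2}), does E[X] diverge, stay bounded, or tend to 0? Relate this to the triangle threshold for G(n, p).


Number of potential triangles: C(175, 3) = 877975.
Each occurs with probability p³ ≈ (0.00086392)³ ≈ 6.4479070e-10.
By linearity: E[X] = C(175, 3)·p³ ≈ 877975 · 6.4479070e-10 ≈ 0.00057.
Since α = 3/2 > 1, p = c/n^{3/2} = o(1/n) is below the triangle threshold p ~ 1/n. Asymptotically E[X] ~ (c³/6)·n^{3(1−α)} = (2³/6)·n^{-1.5} → 0, so by Markov's inequality G has no triangles w.h.p.

E[X] ≈ 0.00057; in regime p = Θ(1/n^{3/2}) E[X] tends to 0 (below the triangle threshold p ~ 1/n).


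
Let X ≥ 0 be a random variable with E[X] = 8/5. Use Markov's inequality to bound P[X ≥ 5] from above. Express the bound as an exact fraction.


μ = E[X] = 8/5, a = 5.
Markov: P[X ≥ 5] ≤ μ/a = (8/5)/5 = 8/25.
Numerically: ≈ 0.3200.
(Since a = 5 > μ = 1.6000, the bound 8/25 is < 1 and informative.)

P[X ≥ 5] ≤ 8/25 ≈ 0.3200.


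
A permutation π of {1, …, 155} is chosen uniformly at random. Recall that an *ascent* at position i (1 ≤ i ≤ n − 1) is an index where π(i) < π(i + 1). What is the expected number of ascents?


Write X = Σ X_I over i = 1, …, 154, with X_I the indicator of one ascent.
There are 154 indicators.
For each fixed i, the pair (π(i), π(i+1)) is a uniformly random ordered pair of distinct values from {1, …, 155}; by symmetry P[π(i) < π(i+1)] = 1/2.
By linearity: E[X] = 154 · (1/2) = (155 − 1) · (1/2) = 77 ≈ 77.0000.

E[X] = 77 = 77.0000.


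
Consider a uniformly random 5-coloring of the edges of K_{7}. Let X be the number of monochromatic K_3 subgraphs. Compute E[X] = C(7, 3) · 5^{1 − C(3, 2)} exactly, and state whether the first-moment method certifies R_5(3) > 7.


E[X] = C(7, 3) · 5^{1 − 3} = 35 · 5^{−2} = 35/25.
As a reduced fraction: E[X] = 7/5 ≈ 1.40000.
Is E[X] < 1? NO.
Since E[X] ≥ 1, the first-moment bound is inconclusive at n = 7; it does NOT by itself certify R_5(3) > 7.

E[X] = 7/5 ≈ 1.40000; E[X] ≥ 1; first-moment method inconclusive here.


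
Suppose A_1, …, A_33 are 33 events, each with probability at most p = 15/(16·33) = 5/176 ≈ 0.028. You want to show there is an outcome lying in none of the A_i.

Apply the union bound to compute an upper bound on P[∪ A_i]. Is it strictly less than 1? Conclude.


Union bound: P[∪_{i=1}^{33} A_i] ≤ Σ_i P[A_i] ≤ 33·p = 33·(5/176) = 15/16.
Numerically: 15/16 ≈ 0.938.
Is 15/16 < 1? YES.
Since P[∪ A_i] ≤ 15/16 < 1, the complement has P[∩ A_i^c] ≥ 1 − 15/16 = 1/16 > 0, so some outcome avoids every A_i.

33·p = 15/16 ≈ 0.938; existence CERTIFIED by the union bound.


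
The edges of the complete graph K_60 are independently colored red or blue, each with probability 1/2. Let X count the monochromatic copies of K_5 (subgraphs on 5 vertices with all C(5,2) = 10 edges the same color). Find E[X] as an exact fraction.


Let X = Σ_S X_S over the C(60, 5) = 5461512 subsets S of size 5, where X_S = 1 if the K_5 on S is monochromatic.
For a fixed S, the K_5 on S has C(5, 2) = 10 edges. P[all 10 edges red] = (1/2)^10, and likewise for blue, so P[monochromatic] = 2·(1/2)^10 = 2^{1 − 10} = 1/512.
Summing: E[X] = C(60, 5) · 2^{1 − 10} = 5461512 · 1/512 = 682689/64.
Numerically: E[X] ≈ 10667.015625.

E[X] = C(60,5)·2^(1−C(5,2)) = 682689/64 ≈ 10667.015625.


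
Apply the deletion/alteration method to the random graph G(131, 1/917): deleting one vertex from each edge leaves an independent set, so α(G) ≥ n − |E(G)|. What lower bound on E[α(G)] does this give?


E[|E(G)|] = C(131, 2)·p = 8515 · (1/917) = 65/7.
E[α(G)] ≥ n − E[|E(G)|] = 131 − 65/7 = 852/7.
Numerically: ≈ 121.714286.
(This is only a lower bound; the true E[α(G)] may be larger.)

E[α(G)] ≥ 852/7 ≈ 121.714286.


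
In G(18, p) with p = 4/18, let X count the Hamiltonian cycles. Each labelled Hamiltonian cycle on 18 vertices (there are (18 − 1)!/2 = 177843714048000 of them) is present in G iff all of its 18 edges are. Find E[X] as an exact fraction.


K_18 has (18 − 1)!/2 = 177843714048000 labelled Hamiltonian cycles.
For each such Hamiltonian cycle H, let X_H = 1 if all 18 edges of H are present in G. Then P[X_H = 1] = p^{18} = (2/9)^{18} = 262144/150094635296999121.
Summing the indicators: E[X] = Σ_H E[X_H] = 177843714048000 · p^{18} = 177843714048000 · 262144/150094635296999121 = 63951526166528000/205891132094649.
Numerically: E[X] ≈ 310.608.

E[X] = 177843714048000 · (2/9)^{18} = 63951526166528000/205891132094649 ≈ 310.608.


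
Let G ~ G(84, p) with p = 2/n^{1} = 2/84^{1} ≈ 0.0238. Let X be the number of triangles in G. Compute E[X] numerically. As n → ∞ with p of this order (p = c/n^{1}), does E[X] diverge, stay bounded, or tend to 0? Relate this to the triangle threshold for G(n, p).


Number of potential triangles: C(84, 3) = 95284.
Each occurs with probability p³ ≈ (0.0238)³ ≈ 1.34975e-05.
By linearity: E[X] = C(84, 3)·p³ ≈ 95284 · 1.34975e-05 ≈ 1.286.
Here α = 1, so p = 2/n is exactly at the triangle threshold p ~ 1/n. Asymptotically E[X] → c³/6 = 2³/6 = 4/3 ≈ 1.333, a bounded constant. In this regime the triangle count is asymptotically Poisson(c³/6).

E[X] ≈ 1.286; in regime p = Θ(1/n^{1}) E[X] stays bounded (at the triangle threshold p ~ 1/n).


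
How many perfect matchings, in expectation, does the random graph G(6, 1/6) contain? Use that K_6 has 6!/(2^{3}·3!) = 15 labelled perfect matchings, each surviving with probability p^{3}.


K_6 has 6!/(2^{3}·3!) = 15 labelled perfect matchings.
For each such perfect matching H, let X_H = 1 if all 3 edges of H are present in G. Then P[X_H = 1] = p^{3} = (1/6)^{3} = 1/216.
Summing the indicators: E[X] = Σ_H E[X_H] = 15 · p^{3} = 15 · 1/216 = 5/72.
Numerically: E[X] ≈ 0.0694444.

E[X] = 15 · (1/6)^{3} = 5/72 ≈ 0.0694444.
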